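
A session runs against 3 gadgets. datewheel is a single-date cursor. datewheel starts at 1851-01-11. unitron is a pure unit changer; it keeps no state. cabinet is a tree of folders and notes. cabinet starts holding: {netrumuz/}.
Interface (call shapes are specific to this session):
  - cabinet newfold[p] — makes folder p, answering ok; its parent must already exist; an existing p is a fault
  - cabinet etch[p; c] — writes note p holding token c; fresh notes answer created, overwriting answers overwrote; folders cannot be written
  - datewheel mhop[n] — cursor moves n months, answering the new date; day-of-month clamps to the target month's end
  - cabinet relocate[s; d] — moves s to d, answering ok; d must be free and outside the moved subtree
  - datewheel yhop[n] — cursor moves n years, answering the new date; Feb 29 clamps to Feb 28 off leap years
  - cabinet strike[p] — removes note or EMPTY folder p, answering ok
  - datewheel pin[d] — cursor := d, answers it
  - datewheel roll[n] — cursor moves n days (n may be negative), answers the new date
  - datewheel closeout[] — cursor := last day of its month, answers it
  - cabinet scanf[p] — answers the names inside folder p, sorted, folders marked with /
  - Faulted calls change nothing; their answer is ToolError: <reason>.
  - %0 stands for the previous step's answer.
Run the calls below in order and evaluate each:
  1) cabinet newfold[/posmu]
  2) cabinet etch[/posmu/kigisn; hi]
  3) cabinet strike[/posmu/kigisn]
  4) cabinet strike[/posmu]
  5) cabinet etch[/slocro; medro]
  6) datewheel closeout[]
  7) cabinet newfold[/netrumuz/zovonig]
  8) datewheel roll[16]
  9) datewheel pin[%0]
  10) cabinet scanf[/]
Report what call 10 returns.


Answer: [netrumuz/, slocro]

Derivation:
·→ cabinet newfold(p: /posmu)
·← ok
·→ cabinet etch(p: /posmu/kigisn, c: hi)
·← created
·→ cabinet strike(p: /posmu/kigisn)
·← ok
·→ cabinet strike(p: /posmu)
·← ok
·→ cabinet etch(p: /slocro, c: medro)
·← created
·→ datewheel closeout()
·← 1851-01-31
·→ cabinet newfold(p: /netrumuz/zovonig)
·← ok
·→ datewheel roll(n: 16)
·← 1851-02-16
·→ datewheel pin(d: %0)
·← 1851-02-16
·→ cabinet scanf(p: /)
·← [netrumuz/, slocro]


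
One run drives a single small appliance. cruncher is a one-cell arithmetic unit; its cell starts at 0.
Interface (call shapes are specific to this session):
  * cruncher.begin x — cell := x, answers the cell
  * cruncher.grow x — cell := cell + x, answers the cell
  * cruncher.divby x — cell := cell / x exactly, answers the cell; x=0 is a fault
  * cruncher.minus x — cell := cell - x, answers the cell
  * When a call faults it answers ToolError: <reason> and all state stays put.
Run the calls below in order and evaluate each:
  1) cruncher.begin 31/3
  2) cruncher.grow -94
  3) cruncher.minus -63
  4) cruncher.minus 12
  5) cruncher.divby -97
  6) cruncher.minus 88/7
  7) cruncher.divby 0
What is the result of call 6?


Answer: -24922/2037

Derivation:
Then cruncher.begin(x=31/3), and observe 31/3.
Next I call cruncher.grow(x=-94), — result: -251/3.
I invoke cruncher.minus(x=-63), — result: -62/3.
I try cruncher.minus(x=12): -98/3.
Calling cruncher.divby(x=-97), yielding 98/291.
I run cruncher.minus(x=88/7), and see -24922/2037.
I try cruncher.divby(x=0): ToolError: division by zero.


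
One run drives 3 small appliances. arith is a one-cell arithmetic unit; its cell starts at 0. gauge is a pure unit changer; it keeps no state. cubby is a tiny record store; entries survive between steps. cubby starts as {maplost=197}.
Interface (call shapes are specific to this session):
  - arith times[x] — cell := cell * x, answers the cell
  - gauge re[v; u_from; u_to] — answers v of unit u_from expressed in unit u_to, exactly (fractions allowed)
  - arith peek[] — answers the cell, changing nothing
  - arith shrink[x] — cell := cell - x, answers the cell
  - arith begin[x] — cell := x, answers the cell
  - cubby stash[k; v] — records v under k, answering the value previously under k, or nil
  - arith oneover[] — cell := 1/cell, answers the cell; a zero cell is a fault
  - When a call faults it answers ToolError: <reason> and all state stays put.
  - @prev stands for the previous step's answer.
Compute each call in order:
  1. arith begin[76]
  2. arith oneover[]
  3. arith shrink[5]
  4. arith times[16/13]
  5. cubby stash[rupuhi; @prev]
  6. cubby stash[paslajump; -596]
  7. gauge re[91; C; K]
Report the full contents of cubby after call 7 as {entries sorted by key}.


~$ arith begin x=76
  76
~$ arith oneover
  1/76
~$ arith shrink x=5
  -379/76
~$ arith times x=16/13
  -1516/247
~$ cubby stash k=rupuhi v=@prev
  nil
~$ cubby stash k=paslajump v=-596
  nil
~$ gauge re v=91 u_from=C u_to=K
  7283/20

Answer: {maplost=197, paslajump=-596, rupuhi=-1516/247}


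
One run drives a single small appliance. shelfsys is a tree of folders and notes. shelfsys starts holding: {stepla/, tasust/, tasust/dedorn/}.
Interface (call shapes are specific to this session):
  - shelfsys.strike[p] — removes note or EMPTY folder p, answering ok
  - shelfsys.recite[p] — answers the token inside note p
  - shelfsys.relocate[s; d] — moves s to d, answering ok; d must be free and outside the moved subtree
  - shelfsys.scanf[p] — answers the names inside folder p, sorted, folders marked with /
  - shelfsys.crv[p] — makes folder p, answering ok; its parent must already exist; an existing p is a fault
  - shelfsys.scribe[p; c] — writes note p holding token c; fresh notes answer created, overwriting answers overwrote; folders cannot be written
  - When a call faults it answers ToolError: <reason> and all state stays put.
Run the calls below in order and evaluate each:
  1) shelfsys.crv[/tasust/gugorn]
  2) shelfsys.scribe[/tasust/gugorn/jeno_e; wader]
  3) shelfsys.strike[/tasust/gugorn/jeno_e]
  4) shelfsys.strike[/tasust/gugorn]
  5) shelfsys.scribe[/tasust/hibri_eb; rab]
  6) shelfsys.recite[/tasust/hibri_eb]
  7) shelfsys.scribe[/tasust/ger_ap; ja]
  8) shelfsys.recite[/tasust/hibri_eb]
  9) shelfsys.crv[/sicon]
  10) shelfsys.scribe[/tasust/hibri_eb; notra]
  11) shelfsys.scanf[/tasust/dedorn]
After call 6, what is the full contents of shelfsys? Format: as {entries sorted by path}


Answer: {stepla/, tasust/, tasust/dedorn/, tasust/hibri_eb=rab}

Derivation:
> shelfsys.crv p→/tasust/gugorn
= ok
> shelfsys.scribe p→/tasust/gugorn/jeno_e c→wader
= created
> shelfsys.strike p→/tasust/gugorn/jeno_e
= ok
> shelfsys.strike p→/tasust/gugorn
= ok
> shelfsys.scribe p→/tasust/hibri_eb c→rab
= created
> shelfsys.recite p→/tasust/hibri_eb
= rab
> shelfsys.scribe p→/tasust/ger_ap c→ja
= created
> shelfsys.recite p→/tasust/hibri_eb
= rab
> shelfsys.crv p→/sicon
= ok
> shelfsys.scribe p→/tasust/hibri_eb c→notra
= overwrote
> shelfsys.scanf p→/tasust/dedorn
= []


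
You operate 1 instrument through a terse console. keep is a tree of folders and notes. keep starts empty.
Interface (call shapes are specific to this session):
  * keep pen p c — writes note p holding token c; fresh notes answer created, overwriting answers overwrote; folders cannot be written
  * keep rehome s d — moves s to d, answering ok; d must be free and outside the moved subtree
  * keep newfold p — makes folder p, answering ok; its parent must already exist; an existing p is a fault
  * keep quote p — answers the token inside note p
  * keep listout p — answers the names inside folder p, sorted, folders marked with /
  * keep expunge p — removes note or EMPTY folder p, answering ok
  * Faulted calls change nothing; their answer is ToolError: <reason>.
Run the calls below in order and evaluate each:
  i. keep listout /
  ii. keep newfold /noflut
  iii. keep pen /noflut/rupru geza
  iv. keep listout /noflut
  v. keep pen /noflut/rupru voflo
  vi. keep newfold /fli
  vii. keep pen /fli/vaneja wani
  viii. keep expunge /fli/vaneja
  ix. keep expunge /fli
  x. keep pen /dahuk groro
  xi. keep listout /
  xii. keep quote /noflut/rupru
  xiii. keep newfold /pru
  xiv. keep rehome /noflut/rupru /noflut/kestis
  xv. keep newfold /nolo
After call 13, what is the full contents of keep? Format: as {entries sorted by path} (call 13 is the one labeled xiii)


% keep listout p=/
:: []
% keep newfold p=/noflut
:: ok
% keep pen p=/noflut/rupru c=geza
:: created
% keep listout p=/noflut
:: [rupru]
% keep pen p=/noflut/rupru c=voflo
:: overwrote
% keep newfold p=/fli
:: ok
% keep pen p=/fli/vaneja c=wani
:: created
% keep expunge p=/fli/vaneja
:: ok
% keep expunge p=/fli
:: ok
% keep pen p=/dahuk c=groro
:: created
% keep listout p=/
:: [dahuk, noflut/]
% keep quote p=/noflut/rupru
:: voflo
% keep newfold p=/pru
:: ok
% keep rehome s=/noflut/rupru d=/noflut/kestis
:: ok
% keep newfold p=/nolo
:: ok

Answer: {dahuk=groro, noflut/, noflut/rupru=voflo, pru/}


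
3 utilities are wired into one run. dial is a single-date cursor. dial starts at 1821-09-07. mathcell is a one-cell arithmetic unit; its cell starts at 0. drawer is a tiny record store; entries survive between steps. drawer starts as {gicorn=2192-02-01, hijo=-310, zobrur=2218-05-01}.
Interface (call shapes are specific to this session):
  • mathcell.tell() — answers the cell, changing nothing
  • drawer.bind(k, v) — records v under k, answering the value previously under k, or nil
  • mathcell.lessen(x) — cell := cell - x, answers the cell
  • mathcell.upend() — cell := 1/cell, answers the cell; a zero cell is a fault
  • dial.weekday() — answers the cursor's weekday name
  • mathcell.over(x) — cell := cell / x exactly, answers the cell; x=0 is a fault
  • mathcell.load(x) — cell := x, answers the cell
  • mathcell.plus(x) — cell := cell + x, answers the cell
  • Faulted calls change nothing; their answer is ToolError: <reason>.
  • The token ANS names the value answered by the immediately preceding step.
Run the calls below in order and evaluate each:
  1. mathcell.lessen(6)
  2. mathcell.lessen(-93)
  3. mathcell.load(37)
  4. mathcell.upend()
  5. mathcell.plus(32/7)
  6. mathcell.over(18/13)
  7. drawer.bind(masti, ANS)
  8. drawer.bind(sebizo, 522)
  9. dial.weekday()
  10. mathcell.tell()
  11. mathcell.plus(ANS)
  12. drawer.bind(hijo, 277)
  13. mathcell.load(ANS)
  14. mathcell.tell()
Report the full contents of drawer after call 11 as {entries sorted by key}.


I run lessen passing x='6', yielding -6.
Using lessen passing x='-93', giving 87.
I invoke load passing x='37', giving 37.
Now I run upend(), and get 1/37.
I invoke plus passing x='32/7', → 1191/259.
I call over passing x='18/13', giving 5161/1554.
I call bind passing k='masti', v='ANS', and see nil.
Now I run bind passing k='sebizo', v='522', — result: nil.
Now I run weekday, → Friday.
Next I call tell(), and observe 5161/1554.
I invoke plus passing x='ANS', and see 5161/777.
Then bind passing k='hijo', v='277', and observe -310.
I invoke load passing x='ANS', — result: -310.
I try tell(), giving -310.

Answer: {gicorn=2192-02-01, hijo=-310, masti=5161/1554, sebizo=522, zobrur=2218-05-01}


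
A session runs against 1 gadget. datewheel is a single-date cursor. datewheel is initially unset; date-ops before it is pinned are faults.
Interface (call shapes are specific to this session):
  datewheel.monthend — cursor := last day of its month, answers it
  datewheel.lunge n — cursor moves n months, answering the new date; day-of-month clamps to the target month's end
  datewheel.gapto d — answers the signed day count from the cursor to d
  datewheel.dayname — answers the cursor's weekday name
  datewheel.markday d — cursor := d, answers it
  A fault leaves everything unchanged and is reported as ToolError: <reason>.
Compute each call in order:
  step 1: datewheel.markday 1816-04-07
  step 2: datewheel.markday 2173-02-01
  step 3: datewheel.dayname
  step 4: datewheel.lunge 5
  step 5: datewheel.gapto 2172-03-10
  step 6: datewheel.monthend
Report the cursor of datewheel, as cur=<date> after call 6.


Answer: cur=2173-07-31

Derivation:
I invoke datewheel.markday on d→1816-04-07, which returns 1816-04-07.
Next I call datewheel.markday on d→2173-02-01, — result: 2173-02-01.
Now I run datewheel.dayname(), — result: Monday.
Next I call datewheel.lunge on n→5, → 2173-07-01.
I invoke datewheel.gapto on d→2172-03-10: -478.
I use datewheel.monthend(), and get 2173-07-31.


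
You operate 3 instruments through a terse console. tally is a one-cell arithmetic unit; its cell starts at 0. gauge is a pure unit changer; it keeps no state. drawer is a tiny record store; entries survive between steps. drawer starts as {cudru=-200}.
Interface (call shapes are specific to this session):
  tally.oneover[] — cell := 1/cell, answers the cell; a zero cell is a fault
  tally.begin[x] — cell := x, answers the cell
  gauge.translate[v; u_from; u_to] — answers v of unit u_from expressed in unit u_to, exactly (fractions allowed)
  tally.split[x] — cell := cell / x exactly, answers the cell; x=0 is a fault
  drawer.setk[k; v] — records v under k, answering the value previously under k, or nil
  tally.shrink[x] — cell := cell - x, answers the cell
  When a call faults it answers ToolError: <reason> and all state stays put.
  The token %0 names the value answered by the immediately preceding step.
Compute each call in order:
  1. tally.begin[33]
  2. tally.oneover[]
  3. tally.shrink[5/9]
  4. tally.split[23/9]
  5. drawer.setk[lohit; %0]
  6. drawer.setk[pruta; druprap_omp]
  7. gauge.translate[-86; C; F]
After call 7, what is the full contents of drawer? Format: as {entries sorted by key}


-> begin(x=33)
<- 33
-> oneover()
<- 1/33
-> shrink(x=5/9)
<- -52/99
-> split(x=23/9)
<- -52/253
-> setk(k=lohit, v=%0)
<- nil
-> setk(k=pruta, v=druprap_omp)
<- nil
-> translate(v=-86, u_from=C, u_to=F)
<- -614/5

Answer: {cudru=-200, lohit=-52/253, pruta=druprap_omp}


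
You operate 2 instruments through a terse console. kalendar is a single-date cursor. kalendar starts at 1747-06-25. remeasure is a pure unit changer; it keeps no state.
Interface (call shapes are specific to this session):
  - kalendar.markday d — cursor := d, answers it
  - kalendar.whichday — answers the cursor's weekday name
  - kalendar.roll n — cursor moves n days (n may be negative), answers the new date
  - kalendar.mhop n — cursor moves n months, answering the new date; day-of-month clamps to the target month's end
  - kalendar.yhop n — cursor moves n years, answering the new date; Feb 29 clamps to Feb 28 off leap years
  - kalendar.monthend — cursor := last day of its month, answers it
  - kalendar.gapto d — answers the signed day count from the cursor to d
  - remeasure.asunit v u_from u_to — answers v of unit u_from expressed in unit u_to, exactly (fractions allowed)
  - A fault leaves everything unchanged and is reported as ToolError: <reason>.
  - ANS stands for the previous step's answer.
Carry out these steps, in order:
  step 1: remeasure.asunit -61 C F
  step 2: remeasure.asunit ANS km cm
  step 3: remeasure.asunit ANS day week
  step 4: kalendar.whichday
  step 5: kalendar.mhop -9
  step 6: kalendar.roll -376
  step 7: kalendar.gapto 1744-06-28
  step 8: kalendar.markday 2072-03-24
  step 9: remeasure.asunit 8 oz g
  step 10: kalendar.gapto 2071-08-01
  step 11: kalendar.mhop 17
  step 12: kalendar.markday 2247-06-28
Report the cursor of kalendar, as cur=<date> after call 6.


→ remeasure.asunit(v=-61, u_from=C, u_to=F)
← -389/5
→ remeasure.asunit(v=ANS, u_from=km, u_to=cm)
← -7780000
→ remeasure.asunit(v=ANS, u_from=day, u_to=week)
← -7780000/7
→ kalendar.whichday()
← Sunday
→ kalendar.mhop(n=-9)
← 1746-09-25
→ kalendar.roll(n=-376)
← 1745-09-14
→ kalendar.gapto(d=1744-06-28)
← -443
→ kalendar.markday(d=2072-03-24)
← 2072-03-24
→ remeasure.asunit(v=8, u_from=oz, u_to=g)
← 45359237/200000
→ kalendar.gapto(d=2071-08-01)
← -236
→ kalendar.mhop(n=17)
← 2073-08-24
→ kalendar.markday(d=2247-06-28)
← 2247-06-28

Answer: cur=1745-09-14


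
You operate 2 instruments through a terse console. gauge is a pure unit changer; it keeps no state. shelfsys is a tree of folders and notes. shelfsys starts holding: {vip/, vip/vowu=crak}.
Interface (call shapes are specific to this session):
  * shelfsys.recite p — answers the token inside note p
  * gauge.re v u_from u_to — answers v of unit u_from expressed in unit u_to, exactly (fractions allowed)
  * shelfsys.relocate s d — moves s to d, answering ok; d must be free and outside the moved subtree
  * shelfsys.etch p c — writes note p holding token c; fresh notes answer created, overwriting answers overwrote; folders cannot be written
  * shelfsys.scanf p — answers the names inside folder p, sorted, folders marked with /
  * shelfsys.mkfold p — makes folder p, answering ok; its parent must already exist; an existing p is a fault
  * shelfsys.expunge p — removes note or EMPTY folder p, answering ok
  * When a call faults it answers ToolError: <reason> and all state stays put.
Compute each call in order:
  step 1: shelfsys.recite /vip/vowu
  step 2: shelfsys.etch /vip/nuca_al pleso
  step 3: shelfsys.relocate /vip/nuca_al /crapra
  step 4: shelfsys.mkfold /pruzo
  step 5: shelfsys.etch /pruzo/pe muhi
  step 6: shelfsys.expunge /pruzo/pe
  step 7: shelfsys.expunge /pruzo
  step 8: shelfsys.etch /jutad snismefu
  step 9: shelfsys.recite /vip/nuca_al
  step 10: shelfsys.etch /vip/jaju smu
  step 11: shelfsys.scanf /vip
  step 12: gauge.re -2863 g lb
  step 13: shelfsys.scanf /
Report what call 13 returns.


==> recite(p: /vip/vowu)
<== crak
==> etch(p: /vip/nuca_al, c: pleso)
<== created
==> relocate(s: /vip/nuca_al, d: /crapra)
<== ok
==> mkfold(p: /pruzo)
<== ok
==> etch(p: /pruzo/pe, c: muhi)
<== created
==> expunge(p: /pruzo/pe)
<== ok
==> expunge(p: /pruzo)
<== ok
==> etch(p: /jutad, c: snismefu)
<== created
==> recite(p: /vip/nuca_al)
<== ToolError: not found
==> etch(p: /vip/jaju, c: smu)
<== created
==> scanf(p: /vip)
<== [jaju, vowu]
==> re(v: -2863, u_from: g, u_to: lb)
<== -40900000/6479891
==> scanf(p: /)
<== [crapra, jutad, vip/]

Answer: [crapra, jutad, vip/]


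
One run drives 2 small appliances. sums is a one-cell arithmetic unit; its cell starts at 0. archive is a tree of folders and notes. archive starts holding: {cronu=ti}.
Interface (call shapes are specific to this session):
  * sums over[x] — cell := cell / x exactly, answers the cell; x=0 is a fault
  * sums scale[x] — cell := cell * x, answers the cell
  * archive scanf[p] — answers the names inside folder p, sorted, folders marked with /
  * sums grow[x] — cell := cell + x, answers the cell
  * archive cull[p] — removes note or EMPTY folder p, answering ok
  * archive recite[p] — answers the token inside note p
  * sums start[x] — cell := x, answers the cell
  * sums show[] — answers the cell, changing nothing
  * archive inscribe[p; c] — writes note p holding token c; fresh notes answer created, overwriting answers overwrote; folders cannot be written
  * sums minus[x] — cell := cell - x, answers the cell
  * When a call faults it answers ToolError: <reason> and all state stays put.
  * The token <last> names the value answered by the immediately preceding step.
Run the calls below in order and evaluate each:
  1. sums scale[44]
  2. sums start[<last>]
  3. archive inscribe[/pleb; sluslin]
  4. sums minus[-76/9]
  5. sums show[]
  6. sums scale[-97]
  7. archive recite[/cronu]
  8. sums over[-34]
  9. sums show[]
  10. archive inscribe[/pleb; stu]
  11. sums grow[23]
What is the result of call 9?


Answer: 3686/153

Derivation:
~$ sums scale x: 44
= 0
~$ sums start x: <last>
= 0
~$ archive inscribe p: /pleb c: sluslin
= created
~$ sums minus x: -76/9
= 76/9
~$ sums show
= 76/9
~$ sums scale x: -97
= -7372/9
~$ archive recite p: /cronu
= ti
~$ sums over x: -34
= 3686/153
~$ sums show
= 3686/153
~$ archive inscribe p: /pleb c: stu
= overwrote
~$ sums grow x: 23
= 7205/153


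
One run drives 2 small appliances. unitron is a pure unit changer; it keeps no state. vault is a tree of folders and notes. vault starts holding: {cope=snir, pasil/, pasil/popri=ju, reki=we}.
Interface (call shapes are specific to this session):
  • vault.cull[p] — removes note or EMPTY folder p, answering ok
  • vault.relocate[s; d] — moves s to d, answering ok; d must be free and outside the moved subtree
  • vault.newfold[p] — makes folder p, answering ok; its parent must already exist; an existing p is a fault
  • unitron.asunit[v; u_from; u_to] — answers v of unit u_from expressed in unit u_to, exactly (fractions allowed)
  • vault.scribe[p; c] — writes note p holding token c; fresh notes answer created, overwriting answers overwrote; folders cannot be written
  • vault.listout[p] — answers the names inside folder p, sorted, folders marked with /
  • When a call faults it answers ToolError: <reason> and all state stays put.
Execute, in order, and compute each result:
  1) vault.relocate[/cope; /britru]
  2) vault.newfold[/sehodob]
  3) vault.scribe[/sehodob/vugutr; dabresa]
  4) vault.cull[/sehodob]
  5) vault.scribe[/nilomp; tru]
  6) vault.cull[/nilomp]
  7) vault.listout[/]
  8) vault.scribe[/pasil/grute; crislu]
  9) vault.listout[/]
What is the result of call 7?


Answer: [britru, pasil/, reki, sehodob/]

Derivation:
Next I call relocate using s: /cope, d: /britru, and observe ok.
Calling newfold using p: /sehodob, which returns ok.
Calling scribe using p: /sehodob/vugutr, c: dabresa, → created.
I run cull using p: /sehodob, giving ToolError: not empty.
Now I run scribe using p: /nilomp, c: tru, and get created.
Then cull using p: /nilomp, → ok.
I run listout using p: /, giving [britru, pasil/, reki, sehodob/].
I try scribe using p: /pasil/grute, c: crislu, which returns created.
Invoking listout using p: /, — result: [britru, pasil/, reki, sehodob/].


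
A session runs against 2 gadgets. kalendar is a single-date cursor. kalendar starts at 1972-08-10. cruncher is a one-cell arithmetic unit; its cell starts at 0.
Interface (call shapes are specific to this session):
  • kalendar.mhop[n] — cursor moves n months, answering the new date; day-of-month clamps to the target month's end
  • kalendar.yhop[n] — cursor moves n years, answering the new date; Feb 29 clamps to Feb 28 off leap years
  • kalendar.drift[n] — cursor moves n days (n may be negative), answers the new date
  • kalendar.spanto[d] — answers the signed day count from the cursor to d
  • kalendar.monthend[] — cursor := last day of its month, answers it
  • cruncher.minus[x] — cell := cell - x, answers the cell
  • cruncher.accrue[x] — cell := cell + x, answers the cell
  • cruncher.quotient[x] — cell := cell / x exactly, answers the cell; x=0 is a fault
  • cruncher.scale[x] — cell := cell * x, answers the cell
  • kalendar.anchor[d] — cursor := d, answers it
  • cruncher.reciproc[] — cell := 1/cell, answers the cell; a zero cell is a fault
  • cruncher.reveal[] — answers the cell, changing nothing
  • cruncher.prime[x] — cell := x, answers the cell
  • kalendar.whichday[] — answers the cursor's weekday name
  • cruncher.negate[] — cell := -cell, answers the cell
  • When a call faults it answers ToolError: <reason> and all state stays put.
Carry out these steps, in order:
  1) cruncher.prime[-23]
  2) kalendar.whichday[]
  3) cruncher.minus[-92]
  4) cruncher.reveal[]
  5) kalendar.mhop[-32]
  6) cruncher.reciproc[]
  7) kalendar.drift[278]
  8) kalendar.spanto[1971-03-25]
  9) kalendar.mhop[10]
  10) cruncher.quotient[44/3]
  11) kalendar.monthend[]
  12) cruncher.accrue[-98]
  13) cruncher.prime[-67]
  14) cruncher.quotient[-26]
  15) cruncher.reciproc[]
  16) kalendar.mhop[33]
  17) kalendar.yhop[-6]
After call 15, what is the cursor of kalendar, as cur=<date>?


// 1. prime(x=-23) == -23
// 2. whichday() == Thursday
// 3. minus(x=-92) == 69
// 4. reveal() == 69
// 5. mhop(n=-32) == 1969-12-10
// 6. reciproc() == 1/69
// 7. drift(n=278) == 1970-09-14
// 8. spanto(d=1971-03-25) == 192
// 9. mhop(n=10) == 1971-07-14
// 10. quotient(x=44/3) == 1/1012
// 11. monthend() == 1971-07-31
// 12. accrue(x=-98) == -99175/1012
// 13. prime(x=-67) == -67
// 14. quotient(x=-26) == 67/26
// 15. reciproc() == 26/67
// 16. mhop(n=33) == 1974-04-30
// 17. yhop(n=-6) == 1968-04-30

Answer: cur=1971-07-31


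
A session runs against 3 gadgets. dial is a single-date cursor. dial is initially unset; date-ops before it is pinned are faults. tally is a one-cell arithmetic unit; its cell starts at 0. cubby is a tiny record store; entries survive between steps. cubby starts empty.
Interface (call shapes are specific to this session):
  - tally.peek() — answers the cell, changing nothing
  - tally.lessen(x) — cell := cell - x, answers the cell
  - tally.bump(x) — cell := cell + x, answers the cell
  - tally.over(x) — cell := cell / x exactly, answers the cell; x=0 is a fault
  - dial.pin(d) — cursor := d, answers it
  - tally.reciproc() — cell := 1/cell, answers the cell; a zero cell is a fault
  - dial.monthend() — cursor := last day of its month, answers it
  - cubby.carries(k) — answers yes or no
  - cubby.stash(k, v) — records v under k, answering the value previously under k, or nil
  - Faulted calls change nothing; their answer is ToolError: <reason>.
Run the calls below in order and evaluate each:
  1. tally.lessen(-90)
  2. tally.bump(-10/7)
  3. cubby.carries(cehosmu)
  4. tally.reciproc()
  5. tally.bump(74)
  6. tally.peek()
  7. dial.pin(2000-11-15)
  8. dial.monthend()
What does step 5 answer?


Step: lessen[x='-90']
Result: 90
Step: bump[x='-10/7']
Result: 620/7
Step: carries[k='cehosmu']
Result: no
Step: reciproc[]
Result: 7/620
Step: bump[x='74']
Result: 45887/620
Step: peek[]
Result: 45887/620
Step: pin[d='2000-11-15']
Result: 2000-11-15
Step: monthend[]
Result: 2000-11-30

Answer: 45887/620


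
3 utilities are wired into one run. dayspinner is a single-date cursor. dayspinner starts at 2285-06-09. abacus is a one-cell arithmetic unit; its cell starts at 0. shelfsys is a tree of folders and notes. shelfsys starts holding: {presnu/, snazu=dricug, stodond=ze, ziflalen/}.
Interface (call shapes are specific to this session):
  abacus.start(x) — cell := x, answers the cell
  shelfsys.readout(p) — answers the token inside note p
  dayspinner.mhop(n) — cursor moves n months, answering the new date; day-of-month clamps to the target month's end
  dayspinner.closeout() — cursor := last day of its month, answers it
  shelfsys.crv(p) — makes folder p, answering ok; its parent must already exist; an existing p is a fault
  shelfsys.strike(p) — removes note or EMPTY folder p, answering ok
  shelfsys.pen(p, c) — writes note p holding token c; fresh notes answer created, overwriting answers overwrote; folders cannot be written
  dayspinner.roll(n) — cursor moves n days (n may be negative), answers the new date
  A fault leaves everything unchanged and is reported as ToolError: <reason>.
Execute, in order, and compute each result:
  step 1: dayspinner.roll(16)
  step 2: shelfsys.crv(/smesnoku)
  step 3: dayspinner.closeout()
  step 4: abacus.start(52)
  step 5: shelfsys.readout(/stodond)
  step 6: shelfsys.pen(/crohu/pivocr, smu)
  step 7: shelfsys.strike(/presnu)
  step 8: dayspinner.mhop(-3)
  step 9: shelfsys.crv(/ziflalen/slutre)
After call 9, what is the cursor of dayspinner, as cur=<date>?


Next I call roll on n→16, → 2285-06-25.
I try crv on p→/smesnoku, and observe ok.
I use closeout(), and observe 2285-06-30.
I invoke start on x→52, which returns 52.
I run readout on p→/stodond, and see ze.
Invoking pen on p→/crohu/pivocr, c→smu: ToolError: no parent.
Then strike on p→/presnu, and get ok.
I call mhop on n→-3, which returns 2285-03-30.
I try crv on p→/ziflalen/slutre: ok.

Answer: cur=2285-03-30


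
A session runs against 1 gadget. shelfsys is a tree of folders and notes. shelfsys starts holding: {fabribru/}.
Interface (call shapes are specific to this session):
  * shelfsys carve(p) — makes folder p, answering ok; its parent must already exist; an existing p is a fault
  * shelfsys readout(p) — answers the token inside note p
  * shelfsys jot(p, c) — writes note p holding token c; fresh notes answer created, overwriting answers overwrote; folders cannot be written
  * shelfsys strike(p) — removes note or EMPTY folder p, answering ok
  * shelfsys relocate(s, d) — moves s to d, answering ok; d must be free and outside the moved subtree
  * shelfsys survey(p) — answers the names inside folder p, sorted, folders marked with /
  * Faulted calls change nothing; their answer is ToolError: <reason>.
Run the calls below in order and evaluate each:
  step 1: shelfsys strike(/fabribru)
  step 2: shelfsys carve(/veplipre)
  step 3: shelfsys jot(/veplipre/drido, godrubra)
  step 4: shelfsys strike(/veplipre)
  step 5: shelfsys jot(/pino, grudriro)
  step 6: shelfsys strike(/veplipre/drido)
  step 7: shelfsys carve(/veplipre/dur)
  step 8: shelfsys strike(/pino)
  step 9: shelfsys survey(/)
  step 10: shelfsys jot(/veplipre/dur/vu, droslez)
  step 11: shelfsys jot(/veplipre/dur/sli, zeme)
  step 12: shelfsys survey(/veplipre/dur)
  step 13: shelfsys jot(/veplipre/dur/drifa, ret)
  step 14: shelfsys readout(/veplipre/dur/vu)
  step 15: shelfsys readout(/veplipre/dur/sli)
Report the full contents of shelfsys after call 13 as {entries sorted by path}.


==> shelfsys strike(p=/fabribru)
<== ok
==> shelfsys carve(p=/veplipre)
<== ok
==> shelfsys jot(p=/veplipre/drido, c=godrubra)
<== created
==> shelfsys strike(p=/veplipre)
<== ToolError: not empty
==> shelfsys jot(p=/pino, c=grudriro)
<== created
==> shelfsys strike(p=/veplipre/drido)
<== ok
==> shelfsys carve(p=/veplipre/dur)
<== ok
==> shelfsys strike(p=/pino)
<== ok
==> shelfsys survey(p=/)
<== [veplipre/]
==> shelfsys jot(p=/veplipre/dur/vu, c=droslez)
<== created
==> shelfsys jot(p=/veplipre/dur/sli, c=zeme)
<== created
==> shelfsys survey(p=/veplipre/dur)
<== [sli, vu]
==> shelfsys jot(p=/veplipre/dur/drifa, c=ret)
<== created
==> shelfsys readout(p=/veplipre/dur/vu)
<== droslez
==> shelfsys readout(p=/veplipre/dur/sli)
<== zeme

Answer: {veplipre/, veplipre/dur/, veplipre/dur/drifa=ret, veplipre/dur/sli=zeme, veplipre/dur/vu=droslez}


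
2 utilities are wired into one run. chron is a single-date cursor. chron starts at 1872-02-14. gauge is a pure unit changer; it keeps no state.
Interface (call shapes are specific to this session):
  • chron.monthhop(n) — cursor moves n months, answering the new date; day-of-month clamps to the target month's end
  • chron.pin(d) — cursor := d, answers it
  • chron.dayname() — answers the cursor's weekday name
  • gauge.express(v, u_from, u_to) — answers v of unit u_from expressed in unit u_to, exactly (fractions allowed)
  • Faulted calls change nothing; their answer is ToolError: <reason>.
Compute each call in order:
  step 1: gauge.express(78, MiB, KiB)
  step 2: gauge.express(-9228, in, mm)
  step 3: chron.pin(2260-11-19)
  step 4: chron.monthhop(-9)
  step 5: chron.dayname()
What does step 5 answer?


Calling gauge.express passing 78, MiB, KiB, giving 79872.
Now I run gauge.express passing -9228, in, mm, → -1171956/5.
Next I call chron.pin passing 2260-11-19, and get 2260-11-19.
Using chron.monthhop passing -9, giving 2260-02-19.
I try chron.dayname(), and see Sunday.

Answer: Sunday


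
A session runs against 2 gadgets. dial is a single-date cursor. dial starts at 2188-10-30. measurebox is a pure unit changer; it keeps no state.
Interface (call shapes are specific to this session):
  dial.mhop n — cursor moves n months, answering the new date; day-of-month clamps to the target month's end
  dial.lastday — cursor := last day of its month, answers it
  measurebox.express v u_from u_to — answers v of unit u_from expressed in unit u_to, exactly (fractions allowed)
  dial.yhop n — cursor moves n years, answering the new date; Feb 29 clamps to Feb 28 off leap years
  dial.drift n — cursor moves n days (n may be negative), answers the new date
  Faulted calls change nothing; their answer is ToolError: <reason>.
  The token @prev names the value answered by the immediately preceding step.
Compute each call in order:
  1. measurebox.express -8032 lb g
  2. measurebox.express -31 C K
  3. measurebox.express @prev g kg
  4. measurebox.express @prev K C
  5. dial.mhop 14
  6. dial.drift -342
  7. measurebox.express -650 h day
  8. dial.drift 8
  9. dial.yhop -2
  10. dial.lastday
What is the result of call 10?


>> express(v→-8032, u_from→lb, u_to→g)
<< -11385168487/3125
>> express(v→-31, u_from→C, u_to→K)
<< 4843/20
>> express(v→@prev, u_from→g, u_to→kg)
<< 4843/20000
>> express(v→@prev, u_from→K, u_to→C)
<< -5458157/20000
>> mhop(n→14)
<< 2189-12-30
>> drift(n→-342)
<< 2189-01-22
>> express(v→-650, u_from→h, u_to→day)
<< -325/12
>> drift(n→8)
<< 2189-01-30
>> yhop(n→-2)
<< 2187-01-30
>> lastday()
<< 2187-01-31

Answer: 2187-01-31


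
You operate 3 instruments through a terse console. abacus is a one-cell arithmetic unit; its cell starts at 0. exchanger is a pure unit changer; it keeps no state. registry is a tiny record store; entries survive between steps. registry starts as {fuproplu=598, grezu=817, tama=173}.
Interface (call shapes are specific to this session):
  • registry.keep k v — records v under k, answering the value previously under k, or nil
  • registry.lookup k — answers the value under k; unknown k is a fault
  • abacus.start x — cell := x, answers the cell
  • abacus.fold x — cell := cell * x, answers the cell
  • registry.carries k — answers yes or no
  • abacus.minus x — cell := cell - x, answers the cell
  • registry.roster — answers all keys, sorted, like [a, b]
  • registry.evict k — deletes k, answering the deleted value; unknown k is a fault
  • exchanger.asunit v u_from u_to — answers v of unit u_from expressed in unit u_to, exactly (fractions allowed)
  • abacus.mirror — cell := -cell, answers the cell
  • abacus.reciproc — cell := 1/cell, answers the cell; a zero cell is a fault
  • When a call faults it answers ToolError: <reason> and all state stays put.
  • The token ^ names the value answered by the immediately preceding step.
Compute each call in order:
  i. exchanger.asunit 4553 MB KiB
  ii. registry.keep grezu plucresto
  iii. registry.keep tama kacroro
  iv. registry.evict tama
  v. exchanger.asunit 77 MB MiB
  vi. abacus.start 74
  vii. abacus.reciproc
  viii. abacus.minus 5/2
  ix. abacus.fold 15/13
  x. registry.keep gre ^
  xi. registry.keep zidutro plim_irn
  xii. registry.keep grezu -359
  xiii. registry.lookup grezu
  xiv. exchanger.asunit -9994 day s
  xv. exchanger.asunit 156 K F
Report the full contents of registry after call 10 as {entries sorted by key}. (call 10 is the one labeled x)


// 1. exchanger.asunit(v='4553', u_from='MB', u_to='KiB') => 71140625/16
// 2. registry.keep(k='grezu', v='plucresto') => 817
// 3. registry.keep(k='tama', v='kacroro') => 173
// 4. registry.evict(k='tama') => kacroro
// 5. exchanger.asunit(v='77', u_from='MB', u_to='MiB') => 1203125/16384
// 6. abacus.start(x='74') => 74
// 7. abacus.reciproc() => 1/74
// 8. abacus.minus(x='5/2') => -92/37
// 9. abacus.fold(x='15/13') => -1380/481
// 10. registry.keep(k='gre', v='^') => nil
// 11. registry.keep(k='zidutro', v='plim_irn') => nil
// 12. registry.keep(k='grezu', v='-359') => plucresto
// 13. registry.lookup(k='grezu') => -359
// 14. exchanger.asunit(v='-9994', u_from='day', u_to='s') => -863481600
// 15. exchanger.asunit(v='156', u_from='K', u_to='F') => -17887/100

Answer: {fuproplu=598, gre=-1380/481, grezu=plucresto}


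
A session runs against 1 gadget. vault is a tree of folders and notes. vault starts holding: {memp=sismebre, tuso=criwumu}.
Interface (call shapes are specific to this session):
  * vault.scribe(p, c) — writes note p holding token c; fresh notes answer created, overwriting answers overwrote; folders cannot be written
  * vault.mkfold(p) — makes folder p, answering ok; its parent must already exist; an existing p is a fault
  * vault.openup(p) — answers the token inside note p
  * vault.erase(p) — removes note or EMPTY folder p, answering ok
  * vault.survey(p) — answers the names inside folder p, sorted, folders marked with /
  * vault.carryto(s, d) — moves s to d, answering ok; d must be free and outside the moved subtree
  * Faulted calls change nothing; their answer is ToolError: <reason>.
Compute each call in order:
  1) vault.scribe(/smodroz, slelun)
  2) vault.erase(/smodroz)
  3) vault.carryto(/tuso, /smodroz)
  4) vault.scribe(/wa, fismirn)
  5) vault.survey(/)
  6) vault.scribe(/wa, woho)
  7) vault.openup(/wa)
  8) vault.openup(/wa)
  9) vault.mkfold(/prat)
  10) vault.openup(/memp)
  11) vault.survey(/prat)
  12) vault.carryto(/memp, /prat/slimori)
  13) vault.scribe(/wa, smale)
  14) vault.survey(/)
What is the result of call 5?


Answer: [memp, smodroz, wa]

Derivation:
·→ vault.scribe(p→/smodroz, c→slelun)
·← created
·→ vault.erase(p→/smodroz)
·← ok
·→ vault.carryto(s→/tuso, d→/smodroz)
·← ok
·→ vault.scribe(p→/wa, c→fismirn)
·← created
·→ vault.survey(p→/)
·← [memp, smodroz, wa]
·→ vault.scribe(p→/wa, c→woho)
·← overwrote
·→ vault.openup(p→/wa)
·← woho
·→ vault.openup(p→/wa)
·← woho
·→ vault.mkfold(p→/prat)
·← ok
·→ vault.openup(p→/memp)
·← sismebre
·→ vault.survey(p→/prat)
·← []
·→ vault.carryto(s→/memp, d→/prat/slimori)
·← ok
·→ vault.scribe(p→/wa, c→smale)
·← overwrote
·→ vault.survey(p→/)
·← [prat/, smodroz, wa]


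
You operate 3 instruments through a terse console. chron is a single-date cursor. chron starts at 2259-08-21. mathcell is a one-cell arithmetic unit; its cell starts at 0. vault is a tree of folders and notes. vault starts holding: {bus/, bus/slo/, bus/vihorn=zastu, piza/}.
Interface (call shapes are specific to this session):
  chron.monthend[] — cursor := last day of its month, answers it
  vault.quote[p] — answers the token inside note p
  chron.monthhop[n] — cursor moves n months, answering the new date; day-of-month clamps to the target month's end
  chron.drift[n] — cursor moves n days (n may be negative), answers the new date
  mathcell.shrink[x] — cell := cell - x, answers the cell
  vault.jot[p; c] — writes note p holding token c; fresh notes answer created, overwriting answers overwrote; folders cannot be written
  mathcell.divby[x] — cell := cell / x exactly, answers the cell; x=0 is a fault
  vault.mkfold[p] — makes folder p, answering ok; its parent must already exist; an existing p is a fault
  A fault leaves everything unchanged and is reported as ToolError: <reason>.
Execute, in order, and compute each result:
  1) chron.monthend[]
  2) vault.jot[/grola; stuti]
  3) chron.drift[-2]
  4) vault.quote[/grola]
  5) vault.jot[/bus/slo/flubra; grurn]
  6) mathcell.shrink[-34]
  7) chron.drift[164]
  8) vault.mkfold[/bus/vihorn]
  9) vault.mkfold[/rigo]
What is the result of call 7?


Answer: 2260-02-09

Derivation:
→ monthend()
← 2259-08-31
→ jot(p='/grola', c='stuti')
← created
→ drift(n='-2')
← 2259-08-29
→ quote(p='/grola')
← stuti
→ jot(p='/bus/slo/flubra', c='grurn')
← created
→ shrink(x='-34')
← 34
→ drift(n='164')
← 2260-02-09
→ mkfold(p='/bus/vihorn')
← ToolError: exists
→ mkfold(p='/rigo')
← ok


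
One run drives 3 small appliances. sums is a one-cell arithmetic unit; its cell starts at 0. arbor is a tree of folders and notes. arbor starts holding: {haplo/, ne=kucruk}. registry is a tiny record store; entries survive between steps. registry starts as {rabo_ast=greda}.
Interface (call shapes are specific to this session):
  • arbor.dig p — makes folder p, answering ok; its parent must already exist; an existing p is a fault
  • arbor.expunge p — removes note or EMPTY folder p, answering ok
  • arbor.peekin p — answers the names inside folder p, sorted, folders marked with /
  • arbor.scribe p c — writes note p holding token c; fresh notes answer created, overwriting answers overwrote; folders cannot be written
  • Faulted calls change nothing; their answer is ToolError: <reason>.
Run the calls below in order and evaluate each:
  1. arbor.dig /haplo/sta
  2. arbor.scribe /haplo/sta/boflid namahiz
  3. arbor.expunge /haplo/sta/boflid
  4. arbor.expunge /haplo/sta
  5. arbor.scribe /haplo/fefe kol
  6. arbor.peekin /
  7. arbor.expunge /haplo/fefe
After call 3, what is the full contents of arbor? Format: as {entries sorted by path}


Answer: {haplo/, haplo/sta/, ne=kucruk}

Derivation:
Then arbor.dig using /haplo/sta, → ok.
Now I run arbor.scribe using /haplo/sta/boflid, namahiz, and observe created.
Using arbor.expunge using /haplo/sta/boflid, — result: ok.
I try arbor.expunge using /haplo/sta, — result: ok.
Using arbor.scribe using /haplo/fefe, kol, and get created.
I call arbor.peekin using /, yielding [haplo/, ne].
I try arbor.expunge using /haplo/fefe, — result: ok.
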